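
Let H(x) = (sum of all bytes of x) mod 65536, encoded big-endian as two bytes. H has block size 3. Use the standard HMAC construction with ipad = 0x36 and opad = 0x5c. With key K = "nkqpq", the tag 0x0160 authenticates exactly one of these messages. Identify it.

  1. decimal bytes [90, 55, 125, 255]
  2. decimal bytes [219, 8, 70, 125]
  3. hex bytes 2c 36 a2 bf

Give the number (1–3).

Key "nkqpq" = 6e 6b 71 70 71 is 5 bytes > B = 3, so hash it first: H(key) = 02 2b, then zero-pad to 3 bytes: K' = 02 2b 00.
K' ⊕ ipad = 34 1d 36; K' ⊕ opad = 5e 77 5c.
m1: inner = H(34 1d 36 5a 37 7d ff) = 02 94; tag = H(5e 77 5c 02 94) = 01c7
m2: inner = H(34 1d 36 db 08 46 7d) = 02 2d; tag = H(5e 77 5c 02 2d) = 0160 ← matches
m3: inner = H(34 1d 36 2c 36 a2 bf) = 02 4a; tag = H(5e 77 5c 02 4a) = 017d

2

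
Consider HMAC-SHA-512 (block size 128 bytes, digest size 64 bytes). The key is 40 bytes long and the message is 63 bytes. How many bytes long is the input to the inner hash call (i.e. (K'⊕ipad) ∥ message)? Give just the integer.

Key is 40 ≤ 128 bytes, zero-padded: |K'| = 128.
Inner input = (K'⊕ipad) ∥ m → 128 + 63 = 191 bytes.

191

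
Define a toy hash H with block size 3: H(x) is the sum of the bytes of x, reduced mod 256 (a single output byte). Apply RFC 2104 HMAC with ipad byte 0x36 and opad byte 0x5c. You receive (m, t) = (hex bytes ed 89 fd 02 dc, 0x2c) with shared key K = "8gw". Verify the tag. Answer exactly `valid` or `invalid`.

Key "8gw" = 38 67 77 is exactly B = 3 bytes: K' = 38 67 77.
K' ⊕ ipad = 0e 51 41; K' ⊕ opad = 64 3b 2b.
Inner hash: sum = 14+81+65+237+137+253+2+220 = 1009; mod 256 = 241 → f1.
Outer hash (recomputed tag): sum = 100+59+43+241 = 443; mod 256 = 187 → bb.
Recomputed tag = bb; claimed = 2c → mismatch.

invalid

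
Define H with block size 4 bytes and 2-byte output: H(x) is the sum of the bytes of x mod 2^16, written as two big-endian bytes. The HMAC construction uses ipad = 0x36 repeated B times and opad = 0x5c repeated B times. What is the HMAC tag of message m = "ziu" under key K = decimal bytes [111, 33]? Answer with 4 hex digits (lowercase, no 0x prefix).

Key decimal bytes [111, 33] = 6f 21 is 2 bytes ≤ B = 4; zero-pad to 4 bytes: K' = 6f 21 00 00.
K' ⊕ ipad = 59 17 36 36.  K' ⊕ opad = 33 7d 5c 5c.
Inner input = (K'⊕ipad) ∥ m = 59 17 36 36 ∥ 7a 69 75.
Inner hash: sum = 89+23+54+54+122+105+117 = 564 → 02 34.
Outer input = (K'⊕opad) ∥ inner = 33 7d 5c 5c ∥ 02 34.
Outer hash (tag): sum = 51+125+92+92+2+52 = 414 → 01 9e.

019e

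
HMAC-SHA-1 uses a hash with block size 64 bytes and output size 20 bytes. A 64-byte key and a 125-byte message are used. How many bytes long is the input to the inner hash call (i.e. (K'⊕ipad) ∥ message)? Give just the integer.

189

Key is 64 ≤ 64 bytes, zero-padded: |K'| = 64.
Inner input = (K'⊕ipad) ∥ m → 64 + 125 = 189 bytes.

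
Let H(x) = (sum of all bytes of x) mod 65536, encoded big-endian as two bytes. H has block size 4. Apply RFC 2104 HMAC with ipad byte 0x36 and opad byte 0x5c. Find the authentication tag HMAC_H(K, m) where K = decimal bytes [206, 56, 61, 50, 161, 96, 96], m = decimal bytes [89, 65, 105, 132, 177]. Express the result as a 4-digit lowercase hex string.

025b

Key decimal bytes [206, 56, 61, 50, 161, 96, 96] = ce 38 3d 32 a1 60 60 is 7 bytes > B = 4, so hash it first: H(key) = 02 d6, then zero-pad to 4 bytes: K' = 02 d6 00 00.
K' ⊕ ipad = 34 e0 36 36.  K' ⊕ opad = 5e 8a 5c 5c.
Inner input = (K'⊕ipad) ∥ m = 34 e0 36 36 ∥ 59 41 69 84 b1.
Inner hash: sum = 52+224+54+54+89+65+105+132+177 = 952 → 03 b8.
Outer input = (K'⊕opad) ∥ inner = 5e 8a 5c 5c ∥ 03 b8.
Outer hash (tag): sum = 94+138+92+92+3+184 = 603 → 02 5b.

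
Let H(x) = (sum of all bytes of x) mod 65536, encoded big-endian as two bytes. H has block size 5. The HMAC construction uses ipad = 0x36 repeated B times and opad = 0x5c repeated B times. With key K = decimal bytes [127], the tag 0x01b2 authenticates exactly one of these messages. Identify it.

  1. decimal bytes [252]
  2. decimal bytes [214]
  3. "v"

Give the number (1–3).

1

Key decimal bytes [127] = 7f is 1 byte ≤ B = 5; zero-pad to 5 bytes: K' = 7f 00 00 00 00.
K' ⊕ ipad = 49 36 36 36 36; K' ⊕ opad = 23 5c 5c 5c 5c.
m1: inner = H(49 36 36 36 36 fc) = 02 1d; tag = H(23 5c 5c 5c 5c 02 1d) = 01b2 ← matches
m2: inner = H(49 36 36 36 36 d6) = 01 f7; tag = H(23 5c 5c 5c 5c 01 f7) = 028b
m3: inner = H(49 36 36 36 36 76) = 01 97; tag = H(23 5c 5c 5c 5c 01 97) = 022b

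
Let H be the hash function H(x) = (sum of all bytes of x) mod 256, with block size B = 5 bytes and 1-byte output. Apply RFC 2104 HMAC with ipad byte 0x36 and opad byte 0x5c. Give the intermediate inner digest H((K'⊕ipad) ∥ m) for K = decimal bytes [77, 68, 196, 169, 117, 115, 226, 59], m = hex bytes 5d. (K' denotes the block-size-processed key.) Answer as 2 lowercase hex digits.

Key decimal bytes [77, 68, 196, 169, 117, 115, 226, 59] = 4d 44 c4 a9 75 73 e2 3b is 8 bytes > B = 5, so hash it first: H(key) = 03, then zero-pad to 5 bytes: K' = 03 00 00 00 00.
K' ⊕ ipad = 35 36 36 36 36.
Inner input = 35 36 36 36 36 ∥ 5d.
Inner hash: sum = 53+54+54+54+54+93 = 362; mod 256 = 106 → 6a.

6a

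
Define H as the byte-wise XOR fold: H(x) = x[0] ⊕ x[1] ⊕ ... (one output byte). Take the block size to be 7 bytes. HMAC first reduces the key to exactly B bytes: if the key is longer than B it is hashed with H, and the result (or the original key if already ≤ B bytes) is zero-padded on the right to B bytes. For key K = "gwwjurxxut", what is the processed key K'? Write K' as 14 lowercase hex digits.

0b000000000000

|K| = 10 > B = 7, so first hash the key.
H(K): XOR 67⊕77⊕77⊕6a⊕75⊕72⊕78⊕78⊕75⊕74 = 0b.
Zero-pad H(K) = 0b to 7 bytes: K' = 0b 00 00 00 00 00 00.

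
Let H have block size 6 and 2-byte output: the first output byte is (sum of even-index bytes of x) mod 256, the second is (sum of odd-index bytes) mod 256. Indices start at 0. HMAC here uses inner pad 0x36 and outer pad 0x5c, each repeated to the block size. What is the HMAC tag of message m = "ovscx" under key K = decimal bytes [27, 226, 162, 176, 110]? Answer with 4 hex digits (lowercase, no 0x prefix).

Key decimal bytes [27, 226, 162, 176, 110] = 1b e2 a2 b0 6e is 5 bytes ≤ B = 6; zero-pad to 6 bytes: K' = 1b e2 a2 b0 6e 00.
K' ⊕ ipad = 2d d4 94 86 58 36.  K' ⊕ opad = 47 be fe ec 32 5c.
Inner input = (K'⊕ipad) ∥ m = 2d d4 94 86 58 36 ∥ 6f 76 73 63 78.
Inner hash: even-index sum = 627 mod 256 = 115; odd-index sum = 617 mod 256 = 105 → 73 69.
Outer input = (K'⊕opad) ∥ inner = 47 be fe ec 32 5c ∥ 73 69.
Outer hash (tag): even-index sum = 490 mod 256 = 234; odd-index sum = 623 mod 256 = 111 → ea 6f.

ea6f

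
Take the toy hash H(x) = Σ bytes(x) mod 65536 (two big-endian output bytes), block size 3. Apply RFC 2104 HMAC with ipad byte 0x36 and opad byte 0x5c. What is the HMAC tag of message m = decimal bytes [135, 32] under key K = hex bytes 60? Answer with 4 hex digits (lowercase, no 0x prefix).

015e

Key hex bytes 60 is 1 byte ≤ B = 3; zero-pad to 3 bytes: K' = 60 00 00.
K' ⊕ ipad = 56 36 36.  K' ⊕ opad = 3c 5c 5c.
Inner input = (K'⊕ipad) ∥ m = 56 36 36 ∥ 87 20.
Inner hash: sum = 86+54+54+135+32 = 361 → 01 69.
Outer input = (K'⊕opad) ∥ inner = 3c 5c 5c ∥ 01 69.
Outer hash (tag): sum = 60+92+92+1+105 = 350 → 01 5e.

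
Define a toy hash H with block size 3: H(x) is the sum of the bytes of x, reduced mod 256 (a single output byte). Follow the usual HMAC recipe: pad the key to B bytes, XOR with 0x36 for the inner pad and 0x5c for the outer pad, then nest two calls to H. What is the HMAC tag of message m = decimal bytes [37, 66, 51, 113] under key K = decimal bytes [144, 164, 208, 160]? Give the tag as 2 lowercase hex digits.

Key decimal bytes [144, 164, 208, 160] = 90 a4 d0 a0 is 4 bytes > B = 3, so hash it first: H(key) = a4, then zero-pad to 3 bytes: K' = a4 00 00.
K' ⊕ ipad = 92 36 36.  K' ⊕ opad = f8 5c 5c.
Inner input = (K'⊕ipad) ∥ m = 92 36 36 ∥ 25 42 33 71.
Inner hash: sum = 146+54+54+37+66+51+113 = 521; mod 256 = 9 → 09.
Outer input = (K'⊕opad) ∥ inner = f8 5c 5c ∥ 09.
Outer hash (tag): sum = 248+92+92+9 = 441; mod 256 = 185 → b9.

b9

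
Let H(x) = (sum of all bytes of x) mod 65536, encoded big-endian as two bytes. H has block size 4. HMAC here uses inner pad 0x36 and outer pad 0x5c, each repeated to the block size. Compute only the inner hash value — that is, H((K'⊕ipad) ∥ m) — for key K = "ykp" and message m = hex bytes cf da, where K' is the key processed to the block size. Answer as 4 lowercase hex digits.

Key "ykp" = 79 6b 70 is 3 bytes ≤ B = 4; zero-pad to 4 bytes: K' = 79 6b 70 00.
K' ⊕ ipad = 4f 5d 46 36.
Inner input = 4f 5d 46 36 ∥ cf da.
Inner hash: sum = 79+93+70+54+207+218 = 721 → 02 d1.

02d1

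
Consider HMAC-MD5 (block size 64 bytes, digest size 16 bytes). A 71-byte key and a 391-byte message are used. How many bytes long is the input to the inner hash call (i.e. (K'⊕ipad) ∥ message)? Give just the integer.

455

Key is 71 > 64 bytes, so it is hashed to 16 bytes then zero-padded to 64: |K'| = 64.
Inner input = (K'⊕ipad) ∥ m → 64 + 391 = 455 bytes.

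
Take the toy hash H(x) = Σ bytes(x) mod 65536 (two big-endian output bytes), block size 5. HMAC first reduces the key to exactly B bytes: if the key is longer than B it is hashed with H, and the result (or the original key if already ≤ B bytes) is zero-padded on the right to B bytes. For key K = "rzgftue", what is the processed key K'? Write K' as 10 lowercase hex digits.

0307000000

|K| = 7 > B = 5, so first hash the key.
H(K): sum = 114+122+103+102+116+117+101 = 775 → 03 07.
Zero-pad H(K) = 03 07 to 5 bytes: K' = 03 07 00 00 00.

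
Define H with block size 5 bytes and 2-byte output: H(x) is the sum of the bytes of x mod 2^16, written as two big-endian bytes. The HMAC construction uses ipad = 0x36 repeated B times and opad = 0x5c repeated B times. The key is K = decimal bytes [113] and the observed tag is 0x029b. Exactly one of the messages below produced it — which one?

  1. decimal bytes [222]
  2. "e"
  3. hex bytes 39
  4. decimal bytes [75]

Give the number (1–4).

Key decimal bytes [113] = 71 is 1 byte ≤ B = 5; zero-pad to 5 bytes: K' = 71 00 00 00 00.
K' ⊕ ipad = 47 36 36 36 36; K' ⊕ opad = 2d 5c 5c 5c 5c.
m1: inner = H(47 36 36 36 36 de) = 01 fd; tag = H(2d 5c 5c 5c 5c 01 fd) = 029b ← matches
m2: inner = H(47 36 36 36 36 65) = 01 84; tag = H(2d 5c 5c 5c 5c 01 84) = 0222
m3: inner = H(47 36 36 36 36 39) = 01 58; tag = H(2d 5c 5c 5c 5c 01 58) = 01f6
m4: inner = H(47 36 36 36 36 4b) = 01 6a; tag = H(2d 5c 5c 5c 5c 01 6a) = 0208

1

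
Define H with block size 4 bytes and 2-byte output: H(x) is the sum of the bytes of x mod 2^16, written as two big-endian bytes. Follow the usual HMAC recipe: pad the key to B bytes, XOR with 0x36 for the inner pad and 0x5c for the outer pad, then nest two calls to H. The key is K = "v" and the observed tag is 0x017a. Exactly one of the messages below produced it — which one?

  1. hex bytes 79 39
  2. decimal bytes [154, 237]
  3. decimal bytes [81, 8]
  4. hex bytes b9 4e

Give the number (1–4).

3

Key "v" = 76 is 1 byte ≤ B = 4; zero-pad to 4 bytes: K' = 76 00 00 00.
K' ⊕ ipad = 40 36 36 36; K' ⊕ opad = 2a 5c 5c 5c.
m1: inner = H(40 36 36 36 79 39) = 01 94; tag = H(2a 5c 5c 5c 01 94) = 01d3
m2: inner = H(40 36 36 36 9a ed) = 02 69; tag = H(2a 5c 5c 5c 02 69) = 01a9
m3: inner = H(40 36 36 36 51 08) = 01 3b; tag = H(2a 5c 5c 5c 01 3b) = 017a ← matches
m4: inner = H(40 36 36 36 b9 4e) = 01 e9; tag = H(2a 5c 5c 5c 01 e9) = 0228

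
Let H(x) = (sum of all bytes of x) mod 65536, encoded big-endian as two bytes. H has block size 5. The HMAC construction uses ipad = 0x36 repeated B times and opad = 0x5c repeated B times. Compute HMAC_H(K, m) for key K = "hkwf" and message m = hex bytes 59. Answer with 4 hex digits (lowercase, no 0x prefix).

Key "hkwf" = 68 6b 77 66 is 4 bytes ≤ B = 5; zero-pad to 5 bytes: K' = 68 6b 77 66 00.
K' ⊕ ipad = 5e 5d 41 50 36.  K' ⊕ opad = 34 37 2b 3a 5c.
Inner input = (K'⊕ipad) ∥ m = 5e 5d 41 50 36 ∥ 59.
Inner hash: sum = 94+93+65+80+54+89 = 475 → 01 db.
Outer input = (K'⊕opad) ∥ inner = 34 37 2b 3a 5c ∥ 01 db.
Outer hash (tag): sum = 52+55+43+58+92+1+219 = 520 → 02 08.

0208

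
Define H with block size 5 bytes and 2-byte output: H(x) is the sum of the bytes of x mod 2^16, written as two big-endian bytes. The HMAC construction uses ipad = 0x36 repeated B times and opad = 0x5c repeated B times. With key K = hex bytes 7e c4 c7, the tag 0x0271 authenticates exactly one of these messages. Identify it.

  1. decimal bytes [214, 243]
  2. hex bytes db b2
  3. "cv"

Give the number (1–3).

Key hex bytes 7e c4 c7 is 3 bytes ≤ B = 5; zero-pad to 5 bytes: K' = 7e c4 c7 00 00.
K' ⊕ ipad = 48 f2 f1 36 36; K' ⊕ opad = 22 98 9b 5c 5c.
m1: inner = H(48 f2 f1 36 36 d6 f3) = 04 60; tag = H(22 98 9b 5c 5c 04 60) = 0271 ← matches
m2: inner = H(48 f2 f1 36 36 db b2) = 04 24; tag = H(22 98 9b 5c 5c 04 24) = 0235
m3: inner = H(48 f2 f1 36 36 63 76) = 03 70; tag = H(22 98 9b 5c 5c 03 70) = 0280

1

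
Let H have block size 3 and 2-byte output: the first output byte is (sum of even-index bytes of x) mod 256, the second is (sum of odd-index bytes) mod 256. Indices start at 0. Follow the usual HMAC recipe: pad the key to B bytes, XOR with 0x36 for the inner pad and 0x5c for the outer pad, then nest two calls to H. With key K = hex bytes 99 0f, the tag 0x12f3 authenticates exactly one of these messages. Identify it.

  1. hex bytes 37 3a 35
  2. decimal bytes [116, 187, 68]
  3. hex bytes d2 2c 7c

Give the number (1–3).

2

Key hex bytes 99 0f is 2 bytes ≤ B = 3; zero-pad to 3 bytes: K' = 99 0f 00.
K' ⊕ ipad = af 39 36; K' ⊕ opad = c5 53 5c.
m1: inner = H(af 39 36 37 3a 35) = 1f a5; tag = H(c5 53 5c 1f a5) = c672
m2: inner = H(af 39 36 74 bb 44) = a0 f1; tag = H(c5 53 5c a0 f1) = 12f3 ← matches
m3: inner = H(af 39 36 d2 2c 7c) = 11 87; tag = H(c5 53 5c 11 87) = a864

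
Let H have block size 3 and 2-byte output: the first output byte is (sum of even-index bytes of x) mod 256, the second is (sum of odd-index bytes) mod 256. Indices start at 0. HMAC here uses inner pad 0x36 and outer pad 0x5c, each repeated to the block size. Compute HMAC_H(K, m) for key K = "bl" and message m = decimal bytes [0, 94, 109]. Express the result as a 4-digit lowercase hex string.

Key "bl" = 62 6c is 2 bytes ≤ B = 3; zero-pad to 3 bytes: K' = 62 6c 00.
K' ⊕ ipad = 54 5a 36.  K' ⊕ opad = 3e 30 5c.
Inner input = (K'⊕ipad) ∥ m = 54 5a 36 ∥ 00 5e 6d.
Inner hash: even-index sum = 232 mod 256 = 232; odd-index sum = 199 mod 256 = 199 → e8 c7.
Outer input = (K'⊕opad) ∥ inner = 3e 30 5c ∥ e8 c7.
Outer hash (tag): even-index sum = 353 mod 256 = 97; odd-index sum = 280 mod 256 = 24 → 61 18.

6118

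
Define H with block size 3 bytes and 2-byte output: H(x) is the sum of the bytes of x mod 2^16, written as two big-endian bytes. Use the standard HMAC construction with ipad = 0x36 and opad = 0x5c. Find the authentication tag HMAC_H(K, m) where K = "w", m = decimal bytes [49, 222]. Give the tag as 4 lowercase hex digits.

01a0

Key "w" = 77 is 1 byte ≤ B = 3; zero-pad to 3 bytes: K' = 77 00 00.
K' ⊕ ipad = 41 36 36.  K' ⊕ opad = 2b 5c 5c.
Inner input = (K'⊕ipad) ∥ m = 41 36 36 ∥ 31 de.
Inner hash: sum = 65+54+54+49+222 = 444 → 01 bc.
Outer input = (K'⊕opad) ∥ inner = 2b 5c 5c ∥ 01 bc.
Outer hash (tag): sum = 43+92+92+1+188 = 416 → 01 a0.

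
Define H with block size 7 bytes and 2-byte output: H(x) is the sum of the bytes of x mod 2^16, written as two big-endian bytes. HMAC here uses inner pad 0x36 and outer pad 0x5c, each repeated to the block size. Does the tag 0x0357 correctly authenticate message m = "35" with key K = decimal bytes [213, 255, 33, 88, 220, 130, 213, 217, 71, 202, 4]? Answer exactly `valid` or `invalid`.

valid

Key decimal bytes [213, 255, 33, 88, 220, 130, 213, 217, 71, 202, 4] = d5 ff 21 58 dc 82 d5 d9 47 ca 04 is 11 bytes > B = 7, so hash it first: H(key) = 06 6e, then zero-pad to 7 bytes: K' = 06 6e 00 00 00 00 00.
K' ⊕ ipad = 30 58 36 36 36 36 36; K' ⊕ opad = 5a 32 5c 5c 5c 5c 5c.
Inner hash: sum = 48+88+54+54+54+54+54+51+53 = 510 → 01 fe.
Outer hash (recomputed tag): sum = 90+50+92+92+92+92+92+1+254 = 855 → 03 57.
Recomputed tag = 0357; claimed = 0357 → match.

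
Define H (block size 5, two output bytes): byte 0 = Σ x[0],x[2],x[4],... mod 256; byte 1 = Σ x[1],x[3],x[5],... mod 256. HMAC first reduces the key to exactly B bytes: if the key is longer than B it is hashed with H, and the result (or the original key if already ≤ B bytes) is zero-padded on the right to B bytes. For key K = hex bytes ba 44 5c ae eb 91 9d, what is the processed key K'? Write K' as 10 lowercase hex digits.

|K| = 7 > B = 5, so first hash the key.
H(K): even-index sum = 670 mod 256 = 158; odd-index sum = 387 mod 256 = 131 → 9e 83.
Zero-pad H(K) = 9e 83 to 5 bytes: K' = 9e 83 00 00 00.

9e83000000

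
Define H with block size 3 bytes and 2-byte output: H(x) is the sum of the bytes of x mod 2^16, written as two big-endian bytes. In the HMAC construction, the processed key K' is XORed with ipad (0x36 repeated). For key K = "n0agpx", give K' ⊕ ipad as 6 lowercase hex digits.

347836

Key "n0agpx" = 6e 30 61 67 70 78 is 6 bytes > B = 3, so hash it first: H(key) = 02 4e, then zero-pad to 3 bytes: K' = 02 4e 00.
XOR each byte with 0x36: 02⊕36=34, 4e⊕36=78, 00⊕36=36.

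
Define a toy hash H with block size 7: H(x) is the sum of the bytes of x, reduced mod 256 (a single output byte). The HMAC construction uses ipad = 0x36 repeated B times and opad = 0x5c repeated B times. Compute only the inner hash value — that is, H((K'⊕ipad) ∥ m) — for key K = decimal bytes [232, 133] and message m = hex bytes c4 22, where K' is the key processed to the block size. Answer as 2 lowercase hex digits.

Key decimal bytes [232, 133] = e8 85 is 2 bytes ≤ B = 7; zero-pad to 7 bytes: K' = e8 85 00 00 00 00 00.
K' ⊕ ipad = de b3 36 36 36 36 36.
Inner input = de b3 36 36 36 36 36 ∥ c4 22.
Inner hash: sum = 222+179+54+54+54+54+54+196+34 = 901; mod 256 = 133 → 85.

85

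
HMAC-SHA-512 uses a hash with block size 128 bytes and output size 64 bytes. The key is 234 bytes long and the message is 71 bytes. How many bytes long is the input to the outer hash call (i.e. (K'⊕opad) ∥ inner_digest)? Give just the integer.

192

Key is 234 > 128 bytes, so it is hashed to 64 bytes then zero-padded to 128: |K'| = 128.
Outer input = (K'⊕opad) ∥ H(inner) → 128 + 64 = 192 bytes.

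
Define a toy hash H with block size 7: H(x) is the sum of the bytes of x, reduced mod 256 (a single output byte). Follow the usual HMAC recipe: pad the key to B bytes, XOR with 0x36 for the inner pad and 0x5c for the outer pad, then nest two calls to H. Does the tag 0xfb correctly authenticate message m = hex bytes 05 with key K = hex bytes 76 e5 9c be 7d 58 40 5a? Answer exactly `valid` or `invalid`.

Key hex bytes 76 e5 9c be 7d 58 40 5a is 8 bytes > B = 7, so hash it first: H(key) = 24, then zero-pad to 7 bytes: K' = 24 00 00 00 00 00 00.
K' ⊕ ipad = 12 36 36 36 36 36 36; K' ⊕ opad = 78 5c 5c 5c 5c 5c 5c.
Inner hash: sum = 18+54+54+54+54+54+54+5 = 347; mod 256 = 91 → 5b.
Outer hash (recomputed tag): sum = 120+92+92+92+92+92+92+91 = 763; mod 256 = 251 → fb.
Recomputed tag = fb; claimed = fb → match.

valid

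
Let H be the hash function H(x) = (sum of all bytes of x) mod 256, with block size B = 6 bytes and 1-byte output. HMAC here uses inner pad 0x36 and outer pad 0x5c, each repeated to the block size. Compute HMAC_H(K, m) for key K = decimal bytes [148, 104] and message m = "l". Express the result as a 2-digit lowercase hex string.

b0

Key decimal bytes [148, 104] = 94 68 is 2 bytes ≤ B = 6; zero-pad to 6 bytes: K' = 94 68 00 00 00 00.
K' ⊕ ipad = a2 5e 36 36 36 36.  K' ⊕ opad = c8 34 5c 5c 5c 5c.
Inner input = (K'⊕ipad) ∥ m = a2 5e 36 36 36 36 ∥ 6c.
Inner hash: sum = 162+94+54+54+54+54+108 = 580; mod 256 = 68 → 44.
Outer input = (K'⊕opad) ∥ inner = c8 34 5c 5c 5c 5c ∥ 44.
Outer hash (tag): sum = 200+52+92+92+92+92+68 = 688; mod 256 = 176 → b0.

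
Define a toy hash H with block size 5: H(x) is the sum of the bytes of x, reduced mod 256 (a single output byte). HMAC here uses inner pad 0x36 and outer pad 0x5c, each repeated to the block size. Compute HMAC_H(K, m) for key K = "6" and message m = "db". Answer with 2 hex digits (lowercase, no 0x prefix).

78

Key "6" = 36 is 1 byte ≤ B = 5; zero-pad to 5 bytes: K' = 36 00 00 00 00.
K' ⊕ ipad = 00 36 36 36 36.  K' ⊕ opad = 6a 5c 5c 5c 5c.
Inner input = (K'⊕ipad) ∥ m = 00 36 36 36 36 ∥ 64 62.
Inner hash: sum = 0+54+54+54+54+100+98 = 414; mod 256 = 158 → 9e.
Outer input = (K'⊕opad) ∥ inner = 6a 5c 5c 5c 5c ∥ 9e.
Outer hash (tag): sum = 106+92+92+92+92+158 = 632; mod 256 = 120 → 78.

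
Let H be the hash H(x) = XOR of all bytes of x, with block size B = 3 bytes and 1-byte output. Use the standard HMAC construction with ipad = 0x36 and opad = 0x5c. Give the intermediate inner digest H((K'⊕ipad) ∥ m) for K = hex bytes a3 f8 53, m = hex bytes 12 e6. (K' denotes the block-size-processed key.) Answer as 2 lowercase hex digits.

ca

Key hex bytes a3 f8 53 is exactly B = 3 bytes: K' = a3 f8 53.
K' ⊕ ipad = 95 ce 65.
Inner input = 95 ce 65 ∥ 12 e6.
Inner hash: XOR 95⊕ce⊕65⊕12⊕e6 = ca.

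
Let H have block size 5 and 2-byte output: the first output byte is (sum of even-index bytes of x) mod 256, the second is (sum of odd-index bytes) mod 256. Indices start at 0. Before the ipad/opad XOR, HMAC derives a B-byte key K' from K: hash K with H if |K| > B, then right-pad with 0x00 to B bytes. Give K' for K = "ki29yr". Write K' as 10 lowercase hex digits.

1614000000

|K| = 6 > B = 5, so first hash the key.
H(K): even-index sum = 278 mod 256 = 22; odd-index sum = 276 mod 256 = 20 → 16 14.
Zero-pad H(K) = 16 14 to 5 bytes: K' = 16 14 00 00 00.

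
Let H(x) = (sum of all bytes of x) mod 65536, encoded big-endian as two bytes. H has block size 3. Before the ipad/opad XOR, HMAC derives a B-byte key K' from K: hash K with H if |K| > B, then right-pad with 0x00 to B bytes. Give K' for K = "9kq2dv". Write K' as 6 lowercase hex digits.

|K| = 6 > B = 3, so first hash the key.
H(K): sum = 57+107+113+50+100+118 = 545 → 02 21.
Zero-pad H(K) = 02 21 to 3 bytes: K' = 02 21 00.

022100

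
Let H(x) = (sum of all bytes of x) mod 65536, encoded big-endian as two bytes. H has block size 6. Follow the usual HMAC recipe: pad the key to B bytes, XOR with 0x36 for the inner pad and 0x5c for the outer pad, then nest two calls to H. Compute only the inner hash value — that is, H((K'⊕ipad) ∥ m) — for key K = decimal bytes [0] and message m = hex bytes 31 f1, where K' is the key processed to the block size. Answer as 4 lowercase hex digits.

Key decimal bytes [0] = 00 is 1 byte ≤ B = 6; zero-pad to 6 bytes: K' = 00 00 00 00 00 00.
K' ⊕ ipad = 36 36 36 36 36 36.
Inner input = 36 36 36 36 36 36 ∥ 31 f1.
Inner hash: sum = 54+54+54+54+54+54+49+241 = 614 → 02 66.

0266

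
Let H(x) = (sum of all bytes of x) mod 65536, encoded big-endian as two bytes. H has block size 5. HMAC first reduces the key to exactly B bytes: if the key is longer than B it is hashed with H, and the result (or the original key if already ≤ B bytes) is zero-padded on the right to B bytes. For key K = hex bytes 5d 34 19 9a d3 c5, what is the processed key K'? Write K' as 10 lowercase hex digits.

|K| = 6 > B = 5, so first hash the key.
H(K): sum = 93+52+25+154+211+197 = 732 → 02 dc.
Zero-pad H(K) = 02 dc to 5 bytes: K' = 02 dc 00 00 00.

02dc000000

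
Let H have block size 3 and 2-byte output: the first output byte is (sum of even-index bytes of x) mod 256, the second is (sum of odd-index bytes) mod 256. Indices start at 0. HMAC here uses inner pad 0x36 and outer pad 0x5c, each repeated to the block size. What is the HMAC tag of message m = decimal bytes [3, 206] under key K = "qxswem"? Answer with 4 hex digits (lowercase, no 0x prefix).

Key "qxswem" = 71 78 73 77 65 6d is 6 bytes > B = 3, so hash it first: H(key) = 49 5c, then zero-pad to 3 bytes: K' = 49 5c 00.
K' ⊕ ipad = 7f 6a 36.  K' ⊕ opad = 15 00 5c.
Inner input = (K'⊕ipad) ∥ m = 7f 6a 36 ∥ 03 ce.
Inner hash: even-index sum = 387 mod 256 = 131; odd-index sum = 109 mod 256 = 109 → 83 6d.
Outer input = (K'⊕opad) ∥ inner = 15 00 5c ∥ 83 6d.
Outer hash (tag): even-index sum = 222 mod 256 = 222; odd-index sum = 131 mod 256 = 131 → de 83.

de83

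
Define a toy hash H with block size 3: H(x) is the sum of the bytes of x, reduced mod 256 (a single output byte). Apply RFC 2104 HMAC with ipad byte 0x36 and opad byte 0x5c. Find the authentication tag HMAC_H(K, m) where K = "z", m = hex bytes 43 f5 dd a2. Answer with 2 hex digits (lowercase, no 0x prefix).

4d

Key "z" = 7a is 1 byte ≤ B = 3; zero-pad to 3 bytes: K' = 7a 00 00.
K' ⊕ ipad = 4c 36 36.  K' ⊕ opad = 26 5c 5c.
Inner input = (K'⊕ipad) ∥ m = 4c 36 36 ∥ 43 f5 dd a2.
Inner hash: sum = 76+54+54+67+245+221+162 = 879; mod 256 = 111 → 6f.
Outer input = (K'⊕opad) ∥ inner = 26 5c 5c ∥ 6f.
Outer hash (tag): sum = 38+92+92+111 = 333; mod 256 = 77 → 4d.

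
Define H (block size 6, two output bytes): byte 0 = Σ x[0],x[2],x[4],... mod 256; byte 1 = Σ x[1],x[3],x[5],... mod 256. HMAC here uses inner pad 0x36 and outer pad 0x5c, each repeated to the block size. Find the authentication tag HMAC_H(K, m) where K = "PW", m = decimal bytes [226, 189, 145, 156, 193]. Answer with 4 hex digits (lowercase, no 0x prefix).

Key "PW" = 50 57 is 2 bytes ≤ B = 6; zero-pad to 6 bytes: K' = 50 57 00 00 00 00.
K' ⊕ ipad = 66 61 36 36 36 36.  K' ⊕ opad = 0c 0b 5c 5c 5c 5c.
Inner input = (K'⊕ipad) ∥ m = 66 61 36 36 36 36 ∥ e2 bd 91 9c c1.
Inner hash: even-index sum = 774 mod 256 = 6; odd-index sum = 550 mod 256 = 38 → 06 26.
Outer input = (K'⊕opad) ∥ inner = 0c 0b 5c 5c 5c 5c ∥ 06 26.
Outer hash (tag): even-index sum = 202 mod 256 = 202; odd-index sum = 233 mod 256 = 233 → ca e9.

cae9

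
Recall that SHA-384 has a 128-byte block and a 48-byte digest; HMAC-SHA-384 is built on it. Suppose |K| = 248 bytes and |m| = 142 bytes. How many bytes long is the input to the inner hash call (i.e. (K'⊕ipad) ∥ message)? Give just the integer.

Key is 248 > 128 bytes, so it is hashed to 48 bytes then zero-padded to 128: |K'| = 128.
Inner input = (K'⊕ipad) ∥ m → 128 + 142 = 270 bytes.

270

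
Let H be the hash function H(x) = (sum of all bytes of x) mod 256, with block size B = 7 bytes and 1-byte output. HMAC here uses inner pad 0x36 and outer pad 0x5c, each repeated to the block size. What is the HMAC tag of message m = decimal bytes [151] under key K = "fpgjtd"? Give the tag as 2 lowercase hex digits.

37

Key "fpgjtd" = 66 70 67 6a 74 64 is 6 bytes ≤ B = 7; zero-pad to 7 bytes: K' = 66 70 67 6a 74 64 00.
K' ⊕ ipad = 50 46 51 5c 42 52 36.  K' ⊕ opad = 3a 2c 3b 36 28 38 5c.
Inner input = (K'⊕ipad) ∥ m = 50 46 51 5c 42 52 36 ∥ 97.
Inner hash: sum = 80+70+81+92+66+82+54+151 = 676; mod 256 = 164 → a4.
Outer input = (K'⊕opad) ∥ inner = 3a 2c 3b 36 28 38 5c ∥ a4.
Outer hash (tag): sum = 58+44+59+54+40+56+92+164 = 567; mod 256 = 55 → 37.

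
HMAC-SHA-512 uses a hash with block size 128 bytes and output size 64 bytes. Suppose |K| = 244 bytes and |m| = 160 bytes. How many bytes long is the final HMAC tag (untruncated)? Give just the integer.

64

The tag is one SHA-512 digest: 64 bytes.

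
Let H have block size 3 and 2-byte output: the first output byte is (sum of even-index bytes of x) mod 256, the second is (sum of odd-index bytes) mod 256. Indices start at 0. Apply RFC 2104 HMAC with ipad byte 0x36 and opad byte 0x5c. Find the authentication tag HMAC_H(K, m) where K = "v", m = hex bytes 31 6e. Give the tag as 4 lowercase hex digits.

Key "v" = 76 is 1 byte ≤ B = 3; zero-pad to 3 bytes: K' = 76 00 00.
K' ⊕ ipad = 40 36 36.  K' ⊕ opad = 2a 5c 5c.
Inner input = (K'⊕ipad) ∥ m = 40 36 36 ∥ 31 6e.
Inner hash: even-index sum = 228 mod 256 = 228; odd-index sum = 103 mod 256 = 103 → e4 67.
Outer input = (K'⊕opad) ∥ inner = 2a 5c 5c ∥ e4 67.
Outer hash (tag): even-index sum = 237 mod 256 = 237; odd-index sum = 320 mod 256 = 64 → ed 40.

ed40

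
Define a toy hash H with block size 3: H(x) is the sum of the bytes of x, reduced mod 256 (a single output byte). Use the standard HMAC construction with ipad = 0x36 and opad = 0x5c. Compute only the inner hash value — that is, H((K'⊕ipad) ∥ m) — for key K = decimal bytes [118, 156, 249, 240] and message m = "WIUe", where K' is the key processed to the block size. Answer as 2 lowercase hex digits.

93

Key decimal bytes [118, 156, 249, 240] = 76 9c f9 f0 is 4 bytes > B = 3, so hash it first: H(key) = fb, then zero-pad to 3 bytes: K' = fb 00 00.
K' ⊕ ipad = cd 36 36.
Inner input = cd 36 36 ∥ 57 49 55 65.
Inner hash: sum = 205+54+54+87+73+85+101 = 659; mod 256 = 147 → 93.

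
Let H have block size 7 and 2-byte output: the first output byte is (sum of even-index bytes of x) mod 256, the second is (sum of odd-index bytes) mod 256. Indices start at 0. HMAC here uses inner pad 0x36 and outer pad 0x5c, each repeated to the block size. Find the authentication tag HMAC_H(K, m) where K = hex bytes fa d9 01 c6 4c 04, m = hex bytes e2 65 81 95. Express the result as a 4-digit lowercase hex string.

Key hex bytes fa d9 01 c6 4c 04 is 6 bytes ≤ B = 7; zero-pad to 7 bytes: K' = fa d9 01 c6 4c 04 00.
K' ⊕ ipad = cc ef 37 f0 7a 32 36.  K' ⊕ opad = a6 85 5d 9a 10 58 5c.
Inner input = (K'⊕ipad) ∥ m = cc ef 37 f0 7a 32 36 ∥ e2 65 81 95.
Inner hash: even-index sum = 685 mod 256 = 173; odd-index sum = 884 mod 256 = 116 → ad 74.
Outer input = (K'⊕opad) ∥ inner = a6 85 5d 9a 10 58 5c ∥ ad 74.
Outer hash (tag): even-index sum = 483 mod 256 = 227; odd-index sum = 548 mod 256 = 36 → e3 24.

e324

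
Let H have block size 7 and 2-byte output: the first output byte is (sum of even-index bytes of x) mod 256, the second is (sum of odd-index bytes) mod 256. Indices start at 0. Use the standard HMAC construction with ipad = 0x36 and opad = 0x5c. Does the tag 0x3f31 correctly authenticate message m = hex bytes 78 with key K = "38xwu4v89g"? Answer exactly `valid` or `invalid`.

valid

Key "38xwu4v89g" = 33 38 78 77 75 34 76 38 39 67 is 10 bytes > B = 7, so hash it first: H(key) = cf 82, then zero-pad to 7 bytes: K' = cf 82 00 00 00 00 00.
K' ⊕ ipad = f9 b4 36 36 36 36 36; K' ⊕ opad = 93 de 5c 5c 5c 5c 5c.
Inner hash: even-index sum = 411 mod 256 = 155; odd-index sum = 408 mod 256 = 152 → 9b 98.
Outer hash (recomputed tag): even-index sum = 575 mod 256 = 63; odd-index sum = 561 mod 256 = 49 → 3f 31.
Recomputed tag = 3f31; claimed = 3f31 → match.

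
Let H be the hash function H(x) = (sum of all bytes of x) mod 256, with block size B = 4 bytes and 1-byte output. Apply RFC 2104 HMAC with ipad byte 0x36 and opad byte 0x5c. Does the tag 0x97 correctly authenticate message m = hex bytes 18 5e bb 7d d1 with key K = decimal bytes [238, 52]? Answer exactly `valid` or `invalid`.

valid

Key decimal bytes [238, 52] = ee 34 is 2 bytes ≤ B = 4; zero-pad to 4 bytes: K' = ee 34 00 00.
K' ⊕ ipad = d8 02 36 36; K' ⊕ opad = b2 68 5c 5c.
Inner hash: sum = 216+2+54+54+24+94+187+125+209 = 965; mod 256 = 197 → c5.
Outer hash (recomputed tag): sum = 178+104+92+92+197 = 663; mod 256 = 151 → 97.
Recomputed tag = 97; claimed = 97 → match.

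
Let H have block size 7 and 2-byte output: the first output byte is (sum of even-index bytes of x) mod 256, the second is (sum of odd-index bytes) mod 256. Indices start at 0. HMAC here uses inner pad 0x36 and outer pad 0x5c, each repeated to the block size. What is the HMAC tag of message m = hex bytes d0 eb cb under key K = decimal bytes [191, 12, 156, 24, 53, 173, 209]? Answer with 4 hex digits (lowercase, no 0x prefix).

Key decimal bytes [191, 12, 156, 24, 53, 173, 209] = bf 0c 9c 18 35 ad d1 is exactly B = 7 bytes: K' = bf 0c 9c 18 35 ad d1.
K' ⊕ ipad = 89 3a aa 2e 03 9b e7.  K' ⊕ opad = e3 50 c0 44 69 f1 8d.
Inner input = (K'⊕ipad) ∥ m = 89 3a aa 2e 03 9b e7 ∥ d0 eb cb.
Inner hash: even-index sum = 776 mod 256 = 8; odd-index sum = 670 mod 256 = 158 → 08 9e.
Outer input = (K'⊕opad) ∥ inner = e3 50 c0 44 69 f1 8d ∥ 08 9e.
Outer hash (tag): even-index sum = 823 mod 256 = 55; odd-index sum = 397 mod 256 = 141 → 37 8d.

378d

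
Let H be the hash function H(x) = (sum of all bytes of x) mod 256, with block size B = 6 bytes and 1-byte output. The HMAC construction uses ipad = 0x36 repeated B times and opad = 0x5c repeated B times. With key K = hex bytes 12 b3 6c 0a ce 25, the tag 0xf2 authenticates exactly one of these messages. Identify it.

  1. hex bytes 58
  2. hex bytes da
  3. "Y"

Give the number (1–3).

Key hex bytes 12 b3 6c 0a ce 25 is exactly B = 6 bytes: K' = 12 b3 6c 0a ce 25.
K' ⊕ ipad = 24 85 5a 3c f8 13; K' ⊕ opad = 4e ef 30 56 92 79.
m1: inner = H(24 85 5a 3c f8 13 58) = a2; tag = H(4e ef 30 56 92 79 a2) = 70
m2: inner = H(24 85 5a 3c f8 13 da) = 24; tag = H(4e ef 30 56 92 79 24) = f2 ← matches
m3: inner = H(24 85 5a 3c f8 13 59) = a3; tag = H(4e ef 30 56 92 79 a3) = 71

2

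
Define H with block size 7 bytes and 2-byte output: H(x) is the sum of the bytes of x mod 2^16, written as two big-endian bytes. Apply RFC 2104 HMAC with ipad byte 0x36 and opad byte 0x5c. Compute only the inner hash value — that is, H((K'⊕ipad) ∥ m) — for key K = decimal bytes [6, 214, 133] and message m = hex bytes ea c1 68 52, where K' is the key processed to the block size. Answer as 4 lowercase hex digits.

Key decimal bytes [6, 214, 133] = 06 d6 85 is 3 bytes ≤ B = 7; zero-pad to 7 bytes: K' = 06 d6 85 00 00 00 00.
K' ⊕ ipad = 30 e0 b3 36 36 36 36.
Inner input = 30 e0 b3 36 36 36 36 ∥ ea c1 68 52.
Inner hash: sum = 48+224+179+54+54+54+54+234+193+104+82 = 1280 → 05 00.

0500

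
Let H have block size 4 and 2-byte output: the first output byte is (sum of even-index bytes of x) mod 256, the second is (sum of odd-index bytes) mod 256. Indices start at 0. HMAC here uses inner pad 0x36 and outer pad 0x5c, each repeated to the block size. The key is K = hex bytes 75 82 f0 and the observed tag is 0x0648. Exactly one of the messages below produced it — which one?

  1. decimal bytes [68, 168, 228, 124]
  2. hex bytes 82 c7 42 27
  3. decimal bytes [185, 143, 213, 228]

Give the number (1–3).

Key hex bytes 75 82 f0 is 3 bytes ≤ B = 4; zero-pad to 4 bytes: K' = 75 82 f0 00.
K' ⊕ ipad = 43 b4 c6 36; K' ⊕ opad = 29 de ac 5c.
m1: inner = H(43 b4 c6 36 44 a8 e4 7c) = 31 0e; tag = H(29 de ac 5c 31 0e) = 0648 ← matches
m2: inner = H(43 b4 c6 36 82 c7 42 27) = cd d8; tag = H(29 de ac 5c cd d8) = a212
m3: inner = H(43 b4 c6 36 b9 8f d5 e4) = 97 5d; tag = H(29 de ac 5c 97 5d) = 6c97

1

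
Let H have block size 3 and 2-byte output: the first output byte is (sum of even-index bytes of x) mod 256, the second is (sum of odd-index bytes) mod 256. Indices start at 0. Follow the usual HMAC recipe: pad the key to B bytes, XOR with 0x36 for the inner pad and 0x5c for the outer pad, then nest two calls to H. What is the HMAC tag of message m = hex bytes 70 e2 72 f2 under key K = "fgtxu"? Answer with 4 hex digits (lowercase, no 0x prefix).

3a06

Key "fgtxu" = 66 67 74 78 75 is 5 bytes > B = 3, so hash it first: H(key) = 4f df, then zero-pad to 3 bytes: K' = 4f df 00.
K' ⊕ ipad = 79 e9 36.  K' ⊕ opad = 13 83 5c.
Inner input = (K'⊕ipad) ∥ m = 79 e9 36 ∥ 70 e2 72 f2.
Inner hash: even-index sum = 643 mod 256 = 131; odd-index sum = 459 mod 256 = 203 → 83 cb.
Outer input = (K'⊕opad) ∥ inner = 13 83 5c ∥ 83 cb.
Outer hash (tag): even-index sum = 314 mod 256 = 58; odd-index sum = 262 mod 256 = 6 → 3a 06.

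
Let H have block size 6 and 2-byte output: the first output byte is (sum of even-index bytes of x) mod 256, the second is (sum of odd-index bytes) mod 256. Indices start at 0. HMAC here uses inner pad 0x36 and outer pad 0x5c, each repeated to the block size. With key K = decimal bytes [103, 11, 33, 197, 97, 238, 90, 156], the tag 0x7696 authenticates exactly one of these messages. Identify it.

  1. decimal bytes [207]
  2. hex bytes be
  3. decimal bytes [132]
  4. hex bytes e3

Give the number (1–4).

Key decimal bytes [103, 11, 33, 197, 97, 238, 90, 156] = 67 0b 21 c5 61 ee 5a 9c is 8 bytes > B = 6, so hash it first: H(key) = 43 5a, then zero-pad to 6 bytes: K' = 43 5a 00 00 00 00.
K' ⊕ ipad = 75 6c 36 36 36 36; K' ⊕ opad = 1f 06 5c 5c 5c 5c.
m1: inner = H(75 6c 36 36 36 36 cf) = b0 d8; tag = H(1f 06 5c 5c 5c 5c b0 d8) = 8796
m2: inner = H(75 6c 36 36 36 36 be) = 9f d8; tag = H(1f 06 5c 5c 5c 5c 9f d8) = 7696 ← matches
m3: inner = H(75 6c 36 36 36 36 84) = 65 d8; tag = H(1f 06 5c 5c 5c 5c 65 d8) = 3c96
m4: inner = H(75 6c 36 36 36 36 e3) = c4 d8; tag = H(1f 06 5c 5c 5c 5c c4 d8) = 9b96

2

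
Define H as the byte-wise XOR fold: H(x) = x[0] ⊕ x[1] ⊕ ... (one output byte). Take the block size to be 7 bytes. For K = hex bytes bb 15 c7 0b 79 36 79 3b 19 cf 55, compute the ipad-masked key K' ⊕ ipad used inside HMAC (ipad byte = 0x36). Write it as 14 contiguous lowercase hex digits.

da363636363636

Key hex bytes bb 15 c7 0b 79 36 79 3b 19 cf 55 is 11 bytes > B = 7, so hash it first: H(key) = ec, then zero-pad to 7 bytes: K' = ec 00 00 00 00 00 00.
XOR each byte with 0x36: ec⊕36=da, 00⊕36=36, 00⊕36=36, 00⊕36=36, 00⊕36=36, 00⊕36=36, 00⊕36=36.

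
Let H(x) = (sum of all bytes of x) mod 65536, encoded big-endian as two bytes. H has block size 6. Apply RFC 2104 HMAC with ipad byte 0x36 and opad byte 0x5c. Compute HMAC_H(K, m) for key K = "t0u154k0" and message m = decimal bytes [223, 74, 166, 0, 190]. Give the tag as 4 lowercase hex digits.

Key "t0u154k0" = 74 30 75 31 35 34 6b 30 is 8 bytes > B = 6, so hash it first: H(key) = 02 4e, then zero-pad to 6 bytes: K' = 02 4e 00 00 00 00.
K' ⊕ ipad = 34 78 36 36 36 36.  K' ⊕ opad = 5e 12 5c 5c 5c 5c.
Inner input = (K'⊕ipad) ∥ m = 34 78 36 36 36 36 ∥ df 4a a6 00 be.
Inner hash: sum = 52+120+54+54+54+54+223+74+166+0+190 = 1041 → 04 11.
Outer input = (K'⊕opad) ∥ inner = 5e 12 5c 5c 5c 5c ∥ 04 11.
Outer hash (tag): sum = 94+18+92+92+92+92+4+17 = 501 → 01 f5.

01f5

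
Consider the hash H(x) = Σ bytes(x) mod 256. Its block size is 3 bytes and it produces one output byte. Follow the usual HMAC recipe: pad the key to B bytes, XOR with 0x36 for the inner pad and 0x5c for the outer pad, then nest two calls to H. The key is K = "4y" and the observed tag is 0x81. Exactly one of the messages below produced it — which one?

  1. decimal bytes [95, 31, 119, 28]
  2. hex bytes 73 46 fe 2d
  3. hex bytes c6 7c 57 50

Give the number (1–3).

Key "4y" = 34 79 is 2 bytes ≤ B = 3; zero-pad to 3 bytes: K' = 34 79 00.
K' ⊕ ipad = 02 4f 36; K' ⊕ opad = 68 25 5c.
m1: inner = H(02 4f 36 5f 1f 77 1c) = 98; tag = H(68 25 5c 98) = 81 ← matches
m2: inner = H(02 4f 36 73 46 fe 2d) = 6b; tag = H(68 25 5c 6b) = 54
m3: inner = H(02 4f 36 c6 7c 57 50) = 70; tag = H(68 25 5c 70) = 59

1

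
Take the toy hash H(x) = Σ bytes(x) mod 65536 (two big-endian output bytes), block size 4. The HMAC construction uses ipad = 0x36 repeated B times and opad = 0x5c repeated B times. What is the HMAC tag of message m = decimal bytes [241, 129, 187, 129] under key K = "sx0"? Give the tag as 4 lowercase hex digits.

Key "sx0" = 73 78 30 is 3 bytes ≤ B = 4; zero-pad to 4 bytes: K' = 73 78 30 00.
K' ⊕ ipad = 45 4e 06 36.  K' ⊕ opad = 2f 24 6c 5c.
Inner input = (K'⊕ipad) ∥ m = 45 4e 06 36 ∥ f1 81 bb 81.
Inner hash: sum = 69+78+6+54+241+129+187+129 = 893 → 03 7d.
Outer input = (K'⊕opad) ∥ inner = 2f 24 6c 5c ∥ 03 7d.
Outer hash (tag): sum = 47+36+108+92+3+125 = 411 → 01 9b.

019b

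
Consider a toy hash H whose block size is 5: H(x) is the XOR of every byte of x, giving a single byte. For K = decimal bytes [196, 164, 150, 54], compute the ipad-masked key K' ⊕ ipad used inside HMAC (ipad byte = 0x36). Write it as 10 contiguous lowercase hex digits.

f292a00036

Key decimal bytes [196, 164, 150, 54] = c4 a4 96 36 is 4 bytes ≤ B = 5; zero-pad to 5 bytes: K' = c4 a4 96 36 00.
XOR each byte with 0x36: c4⊕36=f2, a4⊕36=92, 96⊕36=a0, 36⊕36=00, 00⊕36=36.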